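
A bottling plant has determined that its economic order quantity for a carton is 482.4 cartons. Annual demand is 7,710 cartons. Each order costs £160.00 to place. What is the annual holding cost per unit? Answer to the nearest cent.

Squaring Q* = √(2DS/H) gives Q*² = 2DS/H.
From Q* = √(2DS/H): H = 2DS / Q*² = 2 × 7,710 × 160 / 482.4² = 10.6020.

H ≈ £10.60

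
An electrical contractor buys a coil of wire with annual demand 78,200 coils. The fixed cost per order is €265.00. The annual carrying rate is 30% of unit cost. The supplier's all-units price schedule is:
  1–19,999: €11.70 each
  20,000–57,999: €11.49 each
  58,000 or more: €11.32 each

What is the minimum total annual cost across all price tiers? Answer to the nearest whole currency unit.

Holding cost per unit per year at price C is H = 0.30·C.
Candidates are each tier's EOQ (if it falls in that tier) and each price-break quantity.
EOQ at €11.70 = 3436.3 (feasible in tier 1): TC = 78,200×€11.70 + (78,200/3436.3)×265 + (3436.3/2)×0.30×€11.70 = €927,001.32.
EOQ at €11.49 = 3467.5 < 20000, so use break Q=20000: TC = 78,200×€11.49 + (78,200/20000.0)×265 + (20000.0/2)×0.30×€11.49 = €934,024.15.
EOQ at €11.32 = 3493.5 < 58000, so use break Q=58000: TC = 78,200×€11.32 + (78,200/58000.0)×265 + (58000.0/2)×0.30×€11.32 = €984,065.29.
Lowest total cost among the candidates is at Q = 3436.3.

TC* ≈ €927,001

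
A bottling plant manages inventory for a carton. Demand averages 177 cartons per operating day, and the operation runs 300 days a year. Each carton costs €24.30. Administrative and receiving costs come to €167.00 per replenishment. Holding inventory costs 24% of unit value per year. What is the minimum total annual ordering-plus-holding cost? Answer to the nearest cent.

TC* ≈ €10,170.19

Annual demand D = 177 × 300 = 53,100.
Holding cost H = 0.24 × €24.30 = €5.8320 per unit per year.
EOQ = √(2DS/H) = √(2 × 53,100 × 167 / 5.832) ≈ 1743.86.
At the optimum the two cost components are equal, so total cost = 2·(Q*/2)H = Q*·H.
Minimum total = √(2DSH) = √(2 × 53,100 × 167 × 5.832) ≈ 10170.194.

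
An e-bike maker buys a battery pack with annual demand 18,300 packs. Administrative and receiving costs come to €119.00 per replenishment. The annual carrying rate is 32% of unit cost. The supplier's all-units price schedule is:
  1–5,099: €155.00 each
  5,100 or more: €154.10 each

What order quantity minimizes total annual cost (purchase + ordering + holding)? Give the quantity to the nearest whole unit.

Holding cost per unit per year at price C is H = 0.32·C.
Evaluate total cost at each tier's feasible EOQ or, if the EOQ is below the tier, at the tier's minimum quantity.
EOQ at €155.00 = 296.3 (feasible in tier 1): TC = 18,300×€155.00 + (18,300/296.3)×119 + (296.3/2)×0.32×€155.00 = €2,851,197.89.
EOQ at €154.10 = 297.2 < 5100, so use break Q=5100: TC = 18,300×€154.10 + (18,300/5100.0)×119 + (5100.0/2)×0.32×€154.10 = €2,946,202.60.
Lowest total cost is €2,851,197.89 at Q = 296.3.

Q* ≈ 296 packs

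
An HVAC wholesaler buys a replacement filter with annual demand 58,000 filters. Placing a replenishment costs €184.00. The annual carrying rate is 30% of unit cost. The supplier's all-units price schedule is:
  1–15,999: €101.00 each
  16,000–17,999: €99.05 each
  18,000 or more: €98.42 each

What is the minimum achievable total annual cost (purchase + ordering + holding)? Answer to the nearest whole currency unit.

TC* ≈ €5,883,431

Holding cost per unit per year at price C is H = 0.30·C.
For each price level, check whether its EOQ is feasible; otherwise the best quantity at that price is the breakpoint.
EOQ at €101.00 = 839.3 (feasible in tier 1): TC = 58,000×€101.00 + (58,000/839.3)×184 + (839.3/2)×0.30×€101.00 = €5,883,430.75.
EOQ at €99.05 = 847.5 < 16000, so use break Q=16000: TC = 58,000×€99.05 + (58,000/16000.0)×184 + (16000.0/2)×0.30×€99.05 = €5,983,287.00.
EOQ at €98.42 = 850.2 < 18000, so use break Q=18000: TC = 58,000×€98.42 + (58,000/18000.0)×184 + (18000.0/2)×0.30×€98.42 = €5,974,686.89.
Lowest total cost among the candidates is at Q = 839.3.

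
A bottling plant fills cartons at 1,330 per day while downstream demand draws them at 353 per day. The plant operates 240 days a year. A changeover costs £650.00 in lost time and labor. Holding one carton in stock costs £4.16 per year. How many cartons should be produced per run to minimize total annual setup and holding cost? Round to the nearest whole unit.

Annual demand D = 353 × 240 = 84,720.
Production build-up factor (1 − d/p) = 1 − 353/1,330 = 0.7346.
Q* = √(2DS / (H(1 − d/p))) = √(2 × 84,720 × 650 / (4.16 × 0.7346)).
= √(110,136,000 / 3.0559) ≈ 6003.390.

Q* ≈ 6,003 cartons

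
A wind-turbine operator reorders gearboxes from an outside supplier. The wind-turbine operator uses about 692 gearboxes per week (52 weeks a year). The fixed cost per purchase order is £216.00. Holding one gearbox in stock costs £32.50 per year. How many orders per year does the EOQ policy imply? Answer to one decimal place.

Annual demand D = 692 × 52 = 35,984.
Q* = √(2DS/H) = √(2 × 35,984 × 216 / 32.5) ≈ 691.60.
Orders per year = D / Q* = 35,984 / 691.60 ≈ 52.030.

N ≈ 52.0 orders per year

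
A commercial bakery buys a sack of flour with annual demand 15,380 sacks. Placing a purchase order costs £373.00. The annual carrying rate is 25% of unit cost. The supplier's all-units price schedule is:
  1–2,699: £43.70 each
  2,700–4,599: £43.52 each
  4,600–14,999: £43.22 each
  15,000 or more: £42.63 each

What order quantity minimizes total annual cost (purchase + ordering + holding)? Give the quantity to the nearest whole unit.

Holding cost per unit per year at price C is H = 0.25·C.
Evaluate total cost at each tier's feasible EOQ or, if the EOQ is below the tier, at the tier's minimum quantity.
EOQ at £43.70 = 1024.8 (feasible in tier 1): TC = 15,380×£43.70 + (15,380/1024.8)×373 + (1024.8/2)×0.25×£43.70 = £683,301.88.
EOQ at £43.52 = 1026.9 < 2700, so use break Q=2700: TC = 15,380×£43.52 + (15,380/2700.0)×373 + (2700.0/2)×0.25×£43.52 = £686,150.32.
EOQ at £43.22 = 1030.5 < 4600, so use break Q=4600: TC = 15,380×£43.22 + (15,380/4600.0)×373 + (4600.0/2)×0.25×£43.22 = £690,822.22.
EOQ at £42.63 = 1037.6 < 15000, so use break Q=15000: TC = 15,380×£42.63 + (15,380/15000.0)×373 + (15000.0/2)×0.25×£42.63 = £735,963.10.
Lowest total cost is £683,301.88 at Q = 1024.8.

Q* ≈ 1,025 sacks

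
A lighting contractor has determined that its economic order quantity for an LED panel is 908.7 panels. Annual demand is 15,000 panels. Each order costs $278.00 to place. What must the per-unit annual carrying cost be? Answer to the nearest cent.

H ≈ $10.10

Invert the EOQ relation Q*² = 2DS/H.
From Q* = √(2DS/H): H = 2DS / Q*² = 2 × 15,000 × 278 / 908.7² = 10.1001.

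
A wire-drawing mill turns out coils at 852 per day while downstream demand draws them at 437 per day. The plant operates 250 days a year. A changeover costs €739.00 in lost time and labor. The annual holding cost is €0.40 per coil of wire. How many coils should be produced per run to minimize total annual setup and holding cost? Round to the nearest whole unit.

Annual demand D = 437 × 250 = 109,250.
Production build-up factor (1 − d/p) = 1 − 437/852 = 0.4871.
Q* = √(2DS / (H(1 − d/p))) = √(2 × 109,250 × 739 / (0.4 × 0.4871)).
= √(161,471,500 / 0.1948) ≈ 28788.146.

Q* ≈ 28,788 coils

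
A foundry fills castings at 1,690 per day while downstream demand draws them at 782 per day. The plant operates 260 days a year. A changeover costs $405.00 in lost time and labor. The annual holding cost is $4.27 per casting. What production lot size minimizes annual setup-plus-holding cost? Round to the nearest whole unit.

Annual demand D = 782 × 260 = 203,320.
Production build-up factor (1 − d/p) = 1 − 782/1,690 = 0.5373.
Q* = √(2DS / (H(1 − d/p))) = √(2 × 203,320 × 405 / (4.27 × 0.5373)).
= √(164,689,200 / 2.2942) ≈ 8472.646.

Q* ≈ 8,473 castings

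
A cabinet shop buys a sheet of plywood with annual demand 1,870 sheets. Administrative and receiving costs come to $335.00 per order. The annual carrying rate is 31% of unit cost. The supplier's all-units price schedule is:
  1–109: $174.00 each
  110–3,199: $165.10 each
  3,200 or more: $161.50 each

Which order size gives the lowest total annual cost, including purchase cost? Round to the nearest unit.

Holding cost per unit per year at price C is H = 0.31·C.
Evaluate total cost at each tier's feasible EOQ or, if the EOQ is below the tier, at the tier's minimum quantity.
Tier 1 ($174.00): EOQ = 152.4 exceeds tier's upper bound 109, so this tier is dominated.
EOQ at $165.10 = 156.5 (feasible in tier 2): TC = 1,870×$165.10 + (1,870/156.5)×335 + (156.5/2)×0.31×$165.10 = $316,744.79.
EOQ at $161.50 = 158.2 < 3200, so use break Q=3200: TC = 1,870×$161.50 + (1,870/3200.0)×335 + (3200.0/2)×0.31×$161.50 = $382,304.77.
Lowest total cost is $316,744.79 at Q = 156.5.

Q* ≈ 156 sheets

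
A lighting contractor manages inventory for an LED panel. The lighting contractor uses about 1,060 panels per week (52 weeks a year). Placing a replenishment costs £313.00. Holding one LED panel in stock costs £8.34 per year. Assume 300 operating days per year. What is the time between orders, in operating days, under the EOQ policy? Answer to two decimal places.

T ≈ 11.07 days

Annual demand D = 1,060 × 52 = 55,120.
The optimal lot size = √(2DS/H) = √(2 × 55,120 × 313 / 8.34) ≈ 2034.04.
Cycle time = Q*/D × 300 = 2034.04 / 55,120 × 300 ≈ 11.071 days.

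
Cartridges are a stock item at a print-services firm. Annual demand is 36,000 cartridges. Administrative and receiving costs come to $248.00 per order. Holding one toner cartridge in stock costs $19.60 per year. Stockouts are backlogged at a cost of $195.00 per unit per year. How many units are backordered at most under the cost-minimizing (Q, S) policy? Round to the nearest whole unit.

S* ≈ 91 cartridges

With planned backorders, Q* = √(2DS/H) · √((H+B)/B).
√(2DS/H) = √(2 × 36,000 × 248 / 19.6) = 954.474.
√((H+B)/B) = √((19.6+195)/195) = 1.0491.
Q* ≈ 1001.294.
S* = Q* · H/(H+B) = 1001.294 × 19.6/214.6 ≈ 91.451.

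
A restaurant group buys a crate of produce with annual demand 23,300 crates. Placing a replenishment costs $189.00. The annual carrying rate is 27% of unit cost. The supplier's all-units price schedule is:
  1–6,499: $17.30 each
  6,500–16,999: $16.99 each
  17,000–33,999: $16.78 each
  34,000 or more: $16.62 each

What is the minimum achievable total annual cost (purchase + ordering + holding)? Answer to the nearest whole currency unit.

Holding cost per unit per year at price C is H = 0.27·C.
Evaluate total cost at each tier's feasible EOQ or, if the EOQ is below the tier, at the tier's minimum quantity.
EOQ at $17.30 = 1373.2 (feasible in tier 1): TC = 23,300×$17.30 + (23,300/1373.2)×189 + (1373.2/2)×0.27×$17.30 = $409,504.00.
EOQ at $16.99 = 1385.6 < 6500, so use break Q=6500: TC = 23,300×$16.99 + (23,300/6500.0)×189 + (6500.0/2)×0.27×$16.99 = $411,453.22.
EOQ at $16.78 = 1394.3 < 17000, so use break Q=17000: TC = 23,300×$16.78 + (23,300/17000.0)×189 + (17000.0/2)×0.27×$16.78 = $429,743.14.
EOQ at $16.62 = 1401.0 < 34000, so use break Q=34000: TC = 23,300×$16.62 + (23,300/34000.0)×189 + (34000.0/2)×0.27×$16.62 = $463,661.32.
Lowest total cost among the candidates is at Q = 1373.2.

TC* ≈ $409,504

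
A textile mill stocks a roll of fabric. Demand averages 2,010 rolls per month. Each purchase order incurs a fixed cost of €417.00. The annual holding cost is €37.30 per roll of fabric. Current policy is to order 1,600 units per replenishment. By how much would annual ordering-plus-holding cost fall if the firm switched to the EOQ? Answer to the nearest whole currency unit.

Extra cost ≈ €8,734 per year

Annual demand D = 2,010 × 12 = 24,120.
EOQ = √(2DS/H) = √(2 × 24,120 × 417 / 37.3) ≈ 734.37.
Cost at Q* = (D/Q*)S + (Q*/2)H = √(2DSH) ≈ €27,392.15.
Cost at Q = 1,600: (24,120/1,600)×417 + (1,600/2)×37.3 = €6,286.27 + €29,840.00 = €36,126.27.
Excess = €36,126.27 − €27,392.15 = €8,734.13.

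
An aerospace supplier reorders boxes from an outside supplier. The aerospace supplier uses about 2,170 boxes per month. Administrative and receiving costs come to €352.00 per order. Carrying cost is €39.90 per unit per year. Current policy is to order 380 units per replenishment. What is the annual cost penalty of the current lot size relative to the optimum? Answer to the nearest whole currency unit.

Annual demand D = 2,170 × 12 = 26,040.
EOQ = √(2DS/H) = √(2 × 26,040 × 352 / 39.9) ≈ 677.83.
Cost at Q* = (D/Q*)S + (Q*/2)H = √(2DSH) ≈ €27,045.39.
Cost at Q = 380: (26,040/380)×352 + (380/2)×39.9 = €24,121.26 + €7,581.00 = €31,702.26.
Excess = €31,702.26 − €27,045.39 = €4,656.87.

Extra cost ≈ €4,657 per year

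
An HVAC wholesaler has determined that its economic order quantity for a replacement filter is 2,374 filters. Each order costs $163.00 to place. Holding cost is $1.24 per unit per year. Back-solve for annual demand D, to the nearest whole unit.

Squaring Q* = √(2DS/H) gives Q*² = 2DS/H.
From Q* = √(2DS/H): D = Q*²H / (2S) = 2,374² × 1.24 / (2 × 163) = 21437.074.

D ≈ 21,437 filters per year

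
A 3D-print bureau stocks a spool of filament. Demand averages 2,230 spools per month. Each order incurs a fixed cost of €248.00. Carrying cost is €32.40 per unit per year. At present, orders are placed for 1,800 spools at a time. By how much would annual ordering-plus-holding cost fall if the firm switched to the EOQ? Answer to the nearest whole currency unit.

Extra cost ≈ €12,109 per year

Annual demand D = 2,230 × 12 = 26,760.
EOQ = √(2DS/H) = √(2 × 26,760 × 248 / 32.4) ≈ 640.05.
Cost at Q* = (D/Q*)S + (Q*/2)H = √(2DSH) ≈ €20,737.50.
Cost at Q = 1,800: (26,760/1,800)×248 + (1,800/2)×32.4 = €3,686.93 + €29,160.00 = €32,846.93.
Excess = €32,846.93 − €20,737.50 = €12,109.43.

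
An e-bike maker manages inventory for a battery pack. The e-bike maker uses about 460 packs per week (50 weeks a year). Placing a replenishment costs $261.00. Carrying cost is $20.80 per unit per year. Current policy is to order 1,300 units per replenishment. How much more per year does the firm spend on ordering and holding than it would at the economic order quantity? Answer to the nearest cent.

Annual demand D = 460 × 50 = 23,000.
EOQ = √(2DS/H) = √(2 × 23,000 × 261 / 20.8) ≈ 759.74.
Cost at Q* = (D/Q*)S + (Q*/2)H = √(2DSH) ≈ $15,802.68.
Cost at Q = 1,300: (23,000/1,300)×261 + (1,300/2)×20.8 = $4,617.69 + $13,520.00 = $18,137.69.
Excess = $18,137.69 − $15,802.68 = $2,335.01.

Extra cost ≈ $2,335.01 per year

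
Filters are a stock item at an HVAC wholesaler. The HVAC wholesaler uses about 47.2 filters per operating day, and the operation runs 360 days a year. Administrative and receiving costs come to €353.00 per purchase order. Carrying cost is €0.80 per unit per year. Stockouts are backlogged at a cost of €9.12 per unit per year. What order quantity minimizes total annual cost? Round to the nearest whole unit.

Q* ≈ 4,039 filters

Annual demand D = 47.2 × 360 = 16,992.
With planned backorders, Q* = √(2DS/H) · √((H+B)/B).
√(2DS/H) = √(2 × 16,992 × 353 / 0.8) = 3872.395.
√((H+B)/B) = √((0.8+9.12)/9.12) = 1.0429.
Q* ≈ 4038.667.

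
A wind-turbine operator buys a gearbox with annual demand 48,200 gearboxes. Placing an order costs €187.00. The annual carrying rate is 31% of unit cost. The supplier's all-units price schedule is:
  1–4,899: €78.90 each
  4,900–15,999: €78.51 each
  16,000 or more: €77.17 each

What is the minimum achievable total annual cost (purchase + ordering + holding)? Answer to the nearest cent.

Holding cost per unit per year at price C is H = 0.31·C.
Candidates are each tier's EOQ (if it falls in that tier) and each price-break quantity.
EOQ at €78.90 = 858.5 (feasible in tier 1): TC = 48,200×€78.90 + (48,200/858.5)×187 + (858.5/2)×0.31×€78.90 = €3,823,978.04.
EOQ at €78.51 = 860.6 < 4900, so use break Q=4900: TC = 48,200×€78.51 + (48,200/4900.0)×187 + (4900.0/2)×0.31×€78.51 = €3,845,649.81.
EOQ at €77.17 = 868.1 < 16000, so use break Q=16000: TC = 48,200×€77.17 + (48,200/16000.0)×187 + (16000.0/2)×0.31×€77.17 = €3,911,538.94.
Lowest total cost among the candidates is at Q = 858.5.

TC* ≈ €3,823,978.04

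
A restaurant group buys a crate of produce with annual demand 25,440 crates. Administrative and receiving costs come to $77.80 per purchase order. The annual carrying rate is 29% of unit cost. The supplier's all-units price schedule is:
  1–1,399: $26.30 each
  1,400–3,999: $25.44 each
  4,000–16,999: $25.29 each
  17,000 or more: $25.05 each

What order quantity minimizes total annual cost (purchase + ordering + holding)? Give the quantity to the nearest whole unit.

Q* ≈ 1,400 crates

Holding cost per unit per year at price C is H = 0.29·C.
Candidates are each tier's EOQ (if it falls in that tier) and each price-break quantity.
EOQ at $26.30 = 720.4 (feasible in tier 1): TC = 25,440×$26.30 + (25,440/720.4)×77.8 + (720.4/2)×0.29×$26.30 = $674,566.65.
EOQ at $25.44 = 732.5 < 1400, so use break Q=1400: TC = 25,440×$25.44 + (25,440/1400.0)×77.8 + (1400.0/2)×0.29×$25.44 = $653,771.66.
EOQ at $25.29 = 734.7 < 4000, so use break Q=4000: TC = 25,440×$25.29 + (25,440/4000.0)×77.8 + (4000.0/2)×0.29×$25.29 = $658,540.61.
EOQ at $25.05 = 738.2 < 17000, so use break Q=17000: TC = 25,440×$25.05 + (25,440/17000.0)×77.8 + (17000.0/2)×0.29×$25.05 = $699,136.68.
Lowest total cost is $653,771.66 at Q = 1400.0.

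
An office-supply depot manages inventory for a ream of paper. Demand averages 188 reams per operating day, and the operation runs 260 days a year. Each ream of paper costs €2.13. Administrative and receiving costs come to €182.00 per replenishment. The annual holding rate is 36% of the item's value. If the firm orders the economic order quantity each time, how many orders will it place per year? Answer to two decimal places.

Annual demand D = 188 × 260 = 48,880.
Holding cost H = 0.36 × €2.13 = €0.7668 per unit per year.
EOQ = √(2DS/H) = √(2 × 48,880 × 182 / 0.7668) ≈ 4816.98.
Orders per year = D / Q* = 48,880 / 4816.98 ≈ 10.147.

N ≈ 10.15 orders per year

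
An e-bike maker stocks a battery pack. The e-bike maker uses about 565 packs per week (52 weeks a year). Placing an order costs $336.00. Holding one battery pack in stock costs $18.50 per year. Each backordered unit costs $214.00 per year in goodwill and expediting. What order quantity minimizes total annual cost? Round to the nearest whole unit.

Q* ≈ 1,077 packs

Annual demand D = 565 × 52 = 29,380.
With planned backorders, Q* = √(2DS/H) · √((H+B)/B).
√(2DS/H) = √(2 × 29,380 × 336 / 18.5) = 1033.058.
√((H+B)/B) = √((18.5+214)/214) = 1.0423.
Q* ≈ 1076.786.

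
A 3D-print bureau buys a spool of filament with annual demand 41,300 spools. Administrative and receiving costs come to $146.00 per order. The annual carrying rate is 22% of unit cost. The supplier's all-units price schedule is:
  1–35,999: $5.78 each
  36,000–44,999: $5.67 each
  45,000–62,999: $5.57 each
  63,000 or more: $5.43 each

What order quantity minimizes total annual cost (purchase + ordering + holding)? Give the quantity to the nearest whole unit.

Q* ≈ 3,080 spools

Holding cost per unit per year at price C is H = 0.22·C.
Candidates are each tier's EOQ (if it falls in that tier) and each price-break quantity.
EOQ at $5.78 = 3079.6 (feasible in tier 1): TC = 41,300×$5.78 + (41,300/3079.6)×146 + (3079.6/2)×0.22×$5.78 = $242,629.99.
EOQ at $5.67 = 3109.3 < 36000, so use break Q=36000: TC = 41,300×$5.67 + (41,300/36000.0)×146 + (36000.0/2)×0.22×$5.67 = $256,791.69.
EOQ at $5.57 = 3137.1 < 45000, so use break Q=45000: TC = 41,300×$5.57 + (41,300/45000.0)×146 + (45000.0/2)×0.22×$5.57 = $257,746.50.
EOQ at $5.43 = 3177.3 < 63000, so use break Q=63000: TC = 41,300×$5.43 + (41,300/63000.0)×146 + (63000.0/2)×0.22×$5.43 = $261,984.61.
Lowest total cost is $242,629.99 at Q = 3079.6.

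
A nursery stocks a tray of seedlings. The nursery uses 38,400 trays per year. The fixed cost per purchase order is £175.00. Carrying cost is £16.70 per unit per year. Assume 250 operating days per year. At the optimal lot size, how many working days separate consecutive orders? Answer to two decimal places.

T ≈ 5.84 days

The optimal lot size = √(2DS/H) = √(2 × 38,400 × 175 / 16.7) ≈ 897.10.
Cycle time = Q*/D × 250 = 897.10 / 38,400 × 250 ≈ 5.841 days.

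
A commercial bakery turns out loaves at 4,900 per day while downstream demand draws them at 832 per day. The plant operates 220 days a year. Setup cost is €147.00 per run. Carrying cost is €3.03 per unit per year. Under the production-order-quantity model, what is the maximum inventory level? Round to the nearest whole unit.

I_max ≈ 3,840 loaves

Annual demand D = 832 × 220 = 183,040.
Production build-up factor (1 − d/p) = 1 − 832/4,900 = 0.8302.
Q* = √(2DS / (H(1 − d/p))) = √(2 × 183,040 × 147 / (3.03 × 0.8302)).
= √(53,813,760 / 2.5155) ≈ 4625.226.
Maximum inventory = Q*(1 − d/p) = 4625.226 × 0.8302 ≈ 3839.881.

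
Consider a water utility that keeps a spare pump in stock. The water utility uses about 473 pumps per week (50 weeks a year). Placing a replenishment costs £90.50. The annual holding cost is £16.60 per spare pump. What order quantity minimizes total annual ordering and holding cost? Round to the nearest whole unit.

Q* ≈ 508 pumps

Annual demand D = 473 × 50 = 23,650.
EOQ = √(2DS / H) = √(2 × 23,650 × 90.5 / 16.6).
= √(4,280,650 / 16.6) = √257,870.4819 ≈ 507.809.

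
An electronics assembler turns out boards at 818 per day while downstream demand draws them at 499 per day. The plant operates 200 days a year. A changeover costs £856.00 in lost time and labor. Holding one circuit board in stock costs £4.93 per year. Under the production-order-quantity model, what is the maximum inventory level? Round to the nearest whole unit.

Annual demand D = 499 × 200 = 99,800.
Production build-up factor (1 − d/p) = 1 − 499/818 = 0.3900.
Q* = √(2DS / (H(1 − d/p))) = √(2 × 99,800 × 856 / (4.93 × 0.3900)).
= √(170,857,600 / 1.9226) ≈ 9427.032.
Maximum inventory = Q*(1 − d/p) = 9427.032 × 0.3900 ≈ 3676.312.

I_max ≈ 3,676 boards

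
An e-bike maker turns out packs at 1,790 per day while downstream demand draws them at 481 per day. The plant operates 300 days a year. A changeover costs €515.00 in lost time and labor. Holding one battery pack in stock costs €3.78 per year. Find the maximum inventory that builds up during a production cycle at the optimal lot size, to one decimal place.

I_max ≈ 5,362.3 packs

Annual demand D = 481 × 300 = 144,300.
Production build-up factor (1 − d/p) = 1 − 481/1,790 = 0.7313.
Q* = √(2DS / (H(1 − d/p))) = √(2 × 144,300 × 515 / (3.78 × 0.7313)).
= √(148,629,000 / 2.7643) ≈ 7332.677.
Maximum inventory = Q*(1 − d/p) = 7332.677 × 0.7313 ≈ 5362.276.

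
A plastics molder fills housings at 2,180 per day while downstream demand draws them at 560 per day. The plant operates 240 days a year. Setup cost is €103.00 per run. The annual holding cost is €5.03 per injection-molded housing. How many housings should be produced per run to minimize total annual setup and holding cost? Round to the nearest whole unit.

Annual demand D = 560 × 240 = 134,400.
Production build-up factor (1 − d/p) = 1 − 560/2,180 = 0.7431.
Q* = √(2DS / (H(1 − d/p))) = √(2 × 134,400 × 103 / (5.03 × 0.7431)).
= √(27,686,400 / 3.7379) ≈ 2721.573.

Q* ≈ 2,722 housings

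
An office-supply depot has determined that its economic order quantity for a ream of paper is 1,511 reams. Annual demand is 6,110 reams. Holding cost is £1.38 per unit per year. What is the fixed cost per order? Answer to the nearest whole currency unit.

Squaring Q* = √(2DS/H) gives Q*² = 2DS/H.
From Q* = √(2DS/H): S = Q*²H / (2D) = 1,511² × 1.38 / (2 × 6,110) = 257.8320.

S ≈ £258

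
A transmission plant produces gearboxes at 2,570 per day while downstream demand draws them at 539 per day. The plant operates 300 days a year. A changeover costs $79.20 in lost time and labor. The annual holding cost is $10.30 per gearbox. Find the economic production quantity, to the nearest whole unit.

Annual demand D = 539 × 300 = 161,700.
Production build-up factor (1 − d/p) = 1 − 539/2,570 = 0.7903.
Q* = √(2DS / (H(1 − d/p))) = √(2 × 161,700 × 79.2 / (10.3 × 0.7903)).
= √(25,613,280 / 8.1398) ≈ 1773.886.

Q* ≈ 1,774 gearboxes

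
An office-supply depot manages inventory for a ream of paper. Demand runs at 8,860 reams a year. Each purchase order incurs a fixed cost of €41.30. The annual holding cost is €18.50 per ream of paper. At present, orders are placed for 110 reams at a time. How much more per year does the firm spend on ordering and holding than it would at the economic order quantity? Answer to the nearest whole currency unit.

EOQ = √(2DS/H) = √(2 × 8,860 × 41.3 / 18.5) ≈ 198.89.
Cost at Q* = (D/Q*)S + (Q*/2)H = √(2DSH) ≈ €3,679.53.
Cost at Q = 110: (8,860/110)×41.3 + (110/2)×18.5 = €3,326.53 + €1,017.50 = €4,344.03.
Excess = €4,344.03 − €3,679.53 = €664.49.

Extra cost ≈ €664 per year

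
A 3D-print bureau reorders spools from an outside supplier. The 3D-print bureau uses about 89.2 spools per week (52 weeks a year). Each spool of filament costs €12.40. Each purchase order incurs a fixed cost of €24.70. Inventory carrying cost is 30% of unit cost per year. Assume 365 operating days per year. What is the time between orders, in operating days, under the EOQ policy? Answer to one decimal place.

Annual demand D = 89.2 × 52 = 4,638.4.
Holding cost H = 0.30 × €12.40 = €3.7200 per unit per year.
Q* = √(2DS/H) = √(2 × 4,638.4 × 24.7 / 3.72) ≈ 248.19.
Cycle time = Q*/D × 365 = 248.19 / 4,638.4 × 365 ≈ 19.530 days.

T ≈ 19.5 days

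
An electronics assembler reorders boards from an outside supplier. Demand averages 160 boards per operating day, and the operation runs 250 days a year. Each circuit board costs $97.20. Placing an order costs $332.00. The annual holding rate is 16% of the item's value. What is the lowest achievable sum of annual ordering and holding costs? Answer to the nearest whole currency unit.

Annual demand D = 160 × 250 = 40,000.
Holding cost H = 0.16 × $97.20 = $15.5520 per unit per year.
Q* = √(2DS/H) = √(2 × 40,000 × 332 / 15.552) ≈ 1306.84.
At Q*, ordering cost (D/Q*)S equals holding cost (Q*/2)H, each = √(DSH/2).
Minimum total = √(2DSH) = √(2 × 40,000 × 332 × 15.552) ≈ 20323.905.

TC* ≈ $20,324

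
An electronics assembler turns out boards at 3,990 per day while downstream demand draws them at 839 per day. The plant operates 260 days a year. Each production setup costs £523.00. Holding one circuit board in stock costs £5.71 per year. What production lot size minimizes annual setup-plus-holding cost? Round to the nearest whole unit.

Annual demand D = 839 × 260 = 218,140.
Production build-up factor (1 − d/p) = 1 − 839/3,990 = 0.7897.
Q* = √(2DS / (H(1 − d/p))) = √(2 × 218,140 × 523 / (5.71 × 0.7897)).
= √(228,174,440 / 4.5093) ≈ 7113.408.

Q* ≈ 7,113 boards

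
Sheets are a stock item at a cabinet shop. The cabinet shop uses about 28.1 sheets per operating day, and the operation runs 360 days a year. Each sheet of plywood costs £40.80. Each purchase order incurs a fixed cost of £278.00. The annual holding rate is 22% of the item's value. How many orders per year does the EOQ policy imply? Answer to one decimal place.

Annual demand D = 28.1 × 360 = 10,116.
Holding cost H = 0.22 × £40.80 = £8.9760 per unit per year.
EOQ = √(2DS/H) = √(2 × 10,116 × 278 / 8.976) ≈ 791.59.
Orders per year = D / Q* = 10,116 / 791.59 ≈ 12.779.

N ≈ 12.8 orders per year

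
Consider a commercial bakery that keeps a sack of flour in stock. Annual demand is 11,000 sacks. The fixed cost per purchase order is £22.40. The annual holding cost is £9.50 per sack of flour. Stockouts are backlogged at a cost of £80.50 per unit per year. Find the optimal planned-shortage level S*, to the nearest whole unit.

With planned backorders, Q* = √(2DS/H) · √((H+B)/B).
√(2DS/H) = √(2 × 11,000 × 22.4 / 9.5) = 227.758.
√((H+B)/B) = √((9.5+80.5)/80.5) = 1.0574.
Q* ≈ 240.822.
S* = Q* · H/(H+B) = 240.822 × 9.5/90 ≈ 25.420.

S* ≈ 25 sacks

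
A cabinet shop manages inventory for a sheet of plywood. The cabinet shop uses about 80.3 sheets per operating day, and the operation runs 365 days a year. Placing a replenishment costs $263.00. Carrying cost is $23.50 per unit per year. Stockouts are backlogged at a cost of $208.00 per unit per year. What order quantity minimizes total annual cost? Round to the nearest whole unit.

Q* ≈ 854 sheets

Annual demand D = 80.3 × 365 = 29,309.5.
With planned backorders, Q* = √(2DS/H) · √((H+B)/B).
√(2DS/H) = √(2 × 29,309.5 × 263 / 23.5) = 809.959.
√((H+B)/B) = √((23.5+208)/208) = 1.0550.
Q* ≈ 854.490.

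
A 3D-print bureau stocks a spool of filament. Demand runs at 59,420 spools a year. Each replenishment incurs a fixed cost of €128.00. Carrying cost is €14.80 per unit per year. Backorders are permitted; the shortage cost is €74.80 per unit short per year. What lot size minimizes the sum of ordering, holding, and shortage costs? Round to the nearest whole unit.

With planned backorders, Q* = √(2DS/H) · √((H+B)/B).
√(2DS/H) = √(2 × 59,420 × 128 / 14.8) = 1013.807.
√((H+B)/B) = √((14.8+74.8)/74.8) = 1.0945.
Q* ≈ 1109.580.

Q* ≈ 1,110 spools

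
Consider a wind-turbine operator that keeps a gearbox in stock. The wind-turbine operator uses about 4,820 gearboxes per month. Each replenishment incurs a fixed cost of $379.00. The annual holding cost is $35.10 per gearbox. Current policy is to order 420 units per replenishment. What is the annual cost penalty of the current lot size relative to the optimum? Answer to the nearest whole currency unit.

Extra cost ≈ $20,336 per year

Annual demand D = 4,820 × 12 = 57,840.
EOQ = √(2DS/H) = √(2 × 57,840 × 379 / 35.1) ≈ 1117.62.
Cost at Q* = (D/Q*)S + (Q*/2)H = √(2DSH) ≈ $39,228.55.
Cost at Q = 420: (57,840/420)×379 + (420/2)×35.1 = $52,193.71 + $7,371.00 = $59,564.71.
Excess = $59,564.71 − $39,228.55 = $20,336.16.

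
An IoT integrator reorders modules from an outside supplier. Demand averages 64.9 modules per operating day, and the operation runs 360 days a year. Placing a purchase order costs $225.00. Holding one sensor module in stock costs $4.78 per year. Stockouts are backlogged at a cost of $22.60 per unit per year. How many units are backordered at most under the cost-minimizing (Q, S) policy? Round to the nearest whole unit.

Annual demand D = 64.9 × 360 = 23,364.
With planned backorders, Q* = √(2DS/H) · √((H+B)/B).
√(2DS/H) = √(2 × 23,364 × 225 / 4.78) = 1483.085.
√((H+B)/B) = √((4.78+22.6)/22.6) = 1.1007.
Q* ≈ 1632.407.
S* = Q* · H/(H+B) = 1632.407 × 4.78/27.38 ≈ 284.986.

S* ≈ 285 modules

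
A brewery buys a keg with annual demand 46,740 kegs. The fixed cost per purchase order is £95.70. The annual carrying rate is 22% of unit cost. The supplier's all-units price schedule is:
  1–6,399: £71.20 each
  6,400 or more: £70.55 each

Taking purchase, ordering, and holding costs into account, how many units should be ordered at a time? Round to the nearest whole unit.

Q* ≈ 756 kegs

Holding cost per unit per year at price C is H = 0.22·C.
For each price level, check whether its EOQ is feasible; otherwise the best quantity at that price is the breakpoint.
EOQ at £71.20 = 755.7 (feasible in tier 1): TC = 46,740×£71.20 + (46,740/755.7)×95.7 + (755.7/2)×0.22×£71.20 = £3,339,725.68.
EOQ at £70.55 = 759.2 < 6400, so use break Q=6400: TC = 46,740×£70.55 + (46,740/6400.0)×95.7 + (6400.0/2)×0.22×£70.55 = £3,347,873.11.
Lowest total cost is £3,339,725.68 at Q = 755.7.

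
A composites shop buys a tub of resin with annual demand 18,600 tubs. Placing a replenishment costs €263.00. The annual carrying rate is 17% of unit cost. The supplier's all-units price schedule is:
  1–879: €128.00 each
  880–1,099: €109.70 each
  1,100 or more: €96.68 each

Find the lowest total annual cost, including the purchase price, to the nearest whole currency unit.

TC* ≈ €1,811,735

Holding cost per unit per year at price C is H = 0.17·C.
Candidates are each tier's EOQ (if it falls in that tier) and each price-break quantity.
EOQ at €128.00 = 670.5 (feasible in tier 1): TC = 18,600×€128.00 + (18,600/670.5)×263 + (670.5/2)×0.17×€128.00 = €2,395,390.79.
EOQ at €109.70 = 724.3 < 880, so use break Q=880: TC = 18,600×€109.70 + (18,600/880.0)×263 + (880.0/2)×0.17×€109.70 = €2,054,184.42.
EOQ at €96.68 = 771.5 < 1100, so use break Q=1100: TC = 18,600×€96.68 + (18,600/1100.0)×263 + (1100.0/2)×0.17×€96.68 = €1,811,734.67.
Lowest total cost among the candidates is at Q = 1100.0.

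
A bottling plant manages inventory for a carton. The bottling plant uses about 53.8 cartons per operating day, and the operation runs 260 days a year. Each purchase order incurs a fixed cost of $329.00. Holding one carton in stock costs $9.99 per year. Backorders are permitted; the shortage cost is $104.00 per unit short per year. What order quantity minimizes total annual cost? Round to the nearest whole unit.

Annual demand D = 53.8 × 260 = 13,988.
With planned backorders, Q* = √(2DS/H) · √((H+B)/B).
√(2DS/H) = √(2 × 13,988 × 329 / 9.99) = 959.860.
√((H+B)/B) = √((9.99+104)/104) = 1.0469.
Q* ≈ 1004.904.

Q* ≈ 1,005 cartons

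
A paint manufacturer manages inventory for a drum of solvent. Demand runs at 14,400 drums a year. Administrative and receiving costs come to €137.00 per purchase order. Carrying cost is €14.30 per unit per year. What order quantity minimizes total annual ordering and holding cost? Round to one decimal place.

EOQ = √(2DS / H) = √(2 × 14,400 × 137 / 14.3).
= √(3,945,600 / 14.3) = √275,916.0839 ≈ 525.277.

Q* ≈ 525.3 drums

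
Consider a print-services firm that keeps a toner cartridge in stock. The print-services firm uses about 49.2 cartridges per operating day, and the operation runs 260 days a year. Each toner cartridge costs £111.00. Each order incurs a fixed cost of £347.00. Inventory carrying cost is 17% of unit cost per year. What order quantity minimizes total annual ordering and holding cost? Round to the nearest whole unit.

Annual demand D = 49.2 × 260 = 12,792.
Holding cost H = 0.17 × £111.00 = £18.8700 per unit per year.
EOQ = √(2DS / H) = √(2 × 12,792 × 347 / 18.87).
= √(8,877,648 / 18.87) = √470,463.593 ≈ 685.903.

Q* ≈ 686 cartridges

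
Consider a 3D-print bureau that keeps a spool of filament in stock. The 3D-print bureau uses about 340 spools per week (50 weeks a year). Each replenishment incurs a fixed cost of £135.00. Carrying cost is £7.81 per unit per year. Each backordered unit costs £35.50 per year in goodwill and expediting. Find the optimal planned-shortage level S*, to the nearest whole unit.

Annual demand D = 340 × 50 = 17,000.
With planned backorders, Q* = √(2DS/H) · √((H+B)/B).
√(2DS/H) = √(2 × 17,000 × 135 / 7.81) = 766.621.
√((H+B)/B) = √((7.81+35.5)/35.5) = 1.1045.
Q* ≈ 846.761.
S* = Q* · H/(H+B) = 846.761 × 7.81/43.31 ≈ 152.695.

S* ≈ 153 spools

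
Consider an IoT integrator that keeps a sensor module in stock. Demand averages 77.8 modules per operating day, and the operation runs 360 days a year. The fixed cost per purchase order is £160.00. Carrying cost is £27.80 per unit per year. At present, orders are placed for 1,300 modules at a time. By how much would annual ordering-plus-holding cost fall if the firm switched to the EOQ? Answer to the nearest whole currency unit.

Annual demand D = 77.8 × 360 = 28,008.
EOQ = √(2DS/H) = √(2 × 28,008 × 160 / 27.8) ≈ 567.80.
Cost at Q* = (D/Q*)S + (Q*/2)H = √(2DSH) ≈ £15,784.78.
Cost at Q = 1,300: (28,008/1,300)×160 + (1,300/2)×27.8 = £3,447.14 + £18,070.00 = £21,517.14.
Excess = £21,517.14 − £15,784.78 = £5,732.36.

Extra cost ≈ £5,732 per year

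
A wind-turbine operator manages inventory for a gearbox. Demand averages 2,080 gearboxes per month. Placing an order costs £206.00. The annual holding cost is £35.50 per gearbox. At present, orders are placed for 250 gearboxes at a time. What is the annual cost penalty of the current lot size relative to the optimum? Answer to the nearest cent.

Annual demand D = 2,080 × 12 = 24,960.
EOQ = √(2DS/H) = √(2 × 24,960 × 206 / 35.5) ≈ 538.22.
Cost at Q* = (D/Q*)S + (Q*/2)H = √(2DSH) ≈ £19,106.67.
Cost at Q = 250: (24,960/250)×206 + (250/2)×35.5 = £20,567.04 + £4,437.50 = £25,004.54.
Excess = £25,004.54 − £19,106.67 = £5,897.87.

Extra cost ≈ £5,897.87 per year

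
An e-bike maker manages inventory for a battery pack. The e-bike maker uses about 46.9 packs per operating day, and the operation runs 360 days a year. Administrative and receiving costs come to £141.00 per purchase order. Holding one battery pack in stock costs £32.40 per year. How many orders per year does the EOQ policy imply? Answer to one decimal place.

Annual demand D = 46.9 × 360 = 16,884.
Q* = √(2DS/H) = √(2 × 16,884 × 141 / 32.4) ≈ 383.34.
Orders per year = D / Q* = 16,884 / 383.34 ≈ 44.044.

N ≈ 44.0 orders per year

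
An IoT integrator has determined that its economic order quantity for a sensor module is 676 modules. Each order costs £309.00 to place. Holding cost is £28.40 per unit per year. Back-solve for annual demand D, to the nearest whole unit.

Squaring Q* = √(2DS/H) gives Q*² = 2DS/H.
From Q* = √(2DS/H): D = Q*²H / (2S) = 676² × 28.4 / (2 × 309) = 21000.192.

D ≈ 21,000 modules per year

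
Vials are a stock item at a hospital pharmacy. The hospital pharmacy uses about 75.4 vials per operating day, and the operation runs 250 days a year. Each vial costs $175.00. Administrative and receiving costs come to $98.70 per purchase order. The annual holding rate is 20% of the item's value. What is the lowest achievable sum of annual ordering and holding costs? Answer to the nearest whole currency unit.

Annual demand D = 75.4 × 250 = 18,850.
Holding cost H = 0.20 × $175.00 = $35.0000 per unit per year.
Q* = √(2DS/H) = √(2 × 18,850 × 98.7 / 35) ≈ 326.06.
At Q*, ordering cost (D/Q*)S equals holding cost (Q*/2)H, each = √(DSH/2).
Minimum total = √(2DSH) = √(2 × 18,850 × 98.7 × 35) ≈ 11412.040.

TC* ≈ $11,412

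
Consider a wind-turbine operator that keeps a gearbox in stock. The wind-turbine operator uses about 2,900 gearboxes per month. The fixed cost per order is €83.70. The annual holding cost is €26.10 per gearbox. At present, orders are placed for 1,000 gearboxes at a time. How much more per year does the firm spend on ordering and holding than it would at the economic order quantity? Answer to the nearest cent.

Annual demand D = 2,900 × 12 = 34,800.
EOQ = √(2DS/H) = √(2 × 34,800 × 83.7 / 26.1) ≈ 472.44.
Cost at Q* = (D/Q*)S + (Q*/2)H = √(2DSH) ≈ €12,330.70.
Cost at Q = 1,000: (34,800/1,000)×83.7 + (1,000/2)×26.1 = €2,912.76 + €13,050.00 = €15,962.76.
Excess = €15,962.76 − €12,330.70 = €3,632.06.

Extra cost ≈ €3,632.06 per year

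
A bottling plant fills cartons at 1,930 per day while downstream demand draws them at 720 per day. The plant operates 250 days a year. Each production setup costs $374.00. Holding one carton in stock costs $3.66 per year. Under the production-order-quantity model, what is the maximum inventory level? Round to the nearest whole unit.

Annual demand D = 720 × 250 = 180,000.
Production build-up factor (1 − d/p) = 1 − 720/1,930 = 0.6269.
Q* = √(2DS / (H(1 − d/p))) = √(2 × 180,000 × 374 / (3.66 × 0.6269)).
= √(134,640,000 / 2.2946) ≈ 7660.065.
Maximum inventory = Q*(1 − d/p) = 7660.065 × 0.6269 ≈ 4802.424.

I_max ≈ 4,802 cartons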